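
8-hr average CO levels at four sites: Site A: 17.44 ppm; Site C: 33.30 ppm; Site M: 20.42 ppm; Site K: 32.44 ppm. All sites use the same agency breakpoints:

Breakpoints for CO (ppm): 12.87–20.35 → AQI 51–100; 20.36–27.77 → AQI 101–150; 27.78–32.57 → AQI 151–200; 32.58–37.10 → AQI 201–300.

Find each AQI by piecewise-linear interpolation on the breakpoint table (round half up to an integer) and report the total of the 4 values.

Site A: 17.44 ∈ [12.87, 20.35] ↔ index [51, 100].
51 + (17.44−12.87)·(100−51)/(20.35−12.87) = 51 + 4.57·49/7.48 ≈ 80.94, so AQI = 81.
Site C: 33.30 ∈ [32.58, 37.10] ↔ index [201, 300].
201 + (33.30−32.58)·(300−201)/(37.10−32.58) = 201 + 0.72·99/4.52 ≈ 216.77, so AQI = 217.
Site M: row 20.36–27.77 (AQI 101–150). (150−101)·(20.42−20.36)/(27.77−20.36) + 101 = 49·0.06/7.41 + 101 ≈ 101.40 → 101.
Site K: 32.44 lies in 27.78–32.57, so I_lo=151, I_hi=200, C_lo=27.78, C_hi=32.57.
(200−151)/(32.57−27.78) × (32.44−27.78) + 151 = 49/4.79 × 4.66 + 151 ≈ 198.67 → 199.
AQIs: Site A=81, Site C=217, Site M=101, Site K=199. Sum = 81 + 217 + 101 + 199 = 598.

598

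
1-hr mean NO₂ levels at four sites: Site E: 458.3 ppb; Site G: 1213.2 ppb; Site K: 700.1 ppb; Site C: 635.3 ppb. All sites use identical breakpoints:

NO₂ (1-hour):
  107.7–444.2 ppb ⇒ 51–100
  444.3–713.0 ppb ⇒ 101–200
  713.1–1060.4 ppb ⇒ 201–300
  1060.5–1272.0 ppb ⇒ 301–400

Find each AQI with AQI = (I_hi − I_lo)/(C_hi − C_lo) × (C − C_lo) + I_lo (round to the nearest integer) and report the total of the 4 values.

844

Site E: 458.3 lies in 444.3–713.0, so I_lo=101, I_hi=200, C_lo=444.3, C_hi=713.0.
(200−101)/(713.0−444.3) × (458.3−444.3) + 101 = 99/268.7 × 14.0 + 101 ≈ 106.16 → 106.
Site G: 1213.2 ∈ [1060.5, 1272.0] ↔ index [301, 400].
301 + (1213.2−1060.5)·(400−301)/(1272.0−1060.5) = 301 + 152.7·99/211.5 ≈ 372.48, so AQI = 372.
Site K: 700.1 lies in 444.3–713.0, so I_lo=101, I_hi=200, C_lo=444.3, C_hi=713.0.
(200−101)/(713.0−444.3) × (700.1−444.3) + 101 = 99/268.7 × 255.8 + 101 ≈ 195.25 → 195.
Site C: 635.3 ∈ [444.3, 713.0] ↔ index [101, 200].
101 + (635.3−444.3)·(200−101)/(713.0−444.3) = 101 + 191.0·99/268.7 ≈ 171.37, so AQI = 171.
AQIs: Site E=106, Site G=372, Site K=195, Site C=171. Sum = 106 + 372 + 195 + 171 = 844.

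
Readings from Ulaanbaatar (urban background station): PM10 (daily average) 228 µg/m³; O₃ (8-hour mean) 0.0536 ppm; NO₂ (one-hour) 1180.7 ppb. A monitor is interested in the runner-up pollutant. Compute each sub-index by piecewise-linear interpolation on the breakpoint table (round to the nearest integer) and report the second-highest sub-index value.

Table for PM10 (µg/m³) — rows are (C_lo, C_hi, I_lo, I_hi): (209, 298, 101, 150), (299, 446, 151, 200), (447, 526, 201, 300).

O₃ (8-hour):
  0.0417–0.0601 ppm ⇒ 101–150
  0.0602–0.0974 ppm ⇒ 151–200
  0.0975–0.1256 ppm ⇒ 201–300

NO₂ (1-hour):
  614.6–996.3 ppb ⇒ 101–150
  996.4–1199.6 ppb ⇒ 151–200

133

PM10: 228 lies in 209–298, so I_lo=101, I_hi=150, C_lo=209, C_hi=298.
(150−101)/(298−209) × (228−209) + 101 = 49/89 × 19 + 101 ≈ 111.46 → 111.
O₃: 0.0536 ∈ [0.0417, 0.0601] ↔ index [101, 150].
101 + (0.0536−0.0417)·(150−101)/(0.0601−0.0417) = 101 + 0.0119·49/0.0184 ≈ 132.69, so AQI = 133.
NO₂: 1180.7 ∈ [996.4, 1199.6] ↔ index [151, 200].
151 + (1180.7−996.4)·(200−151)/(1199.6−996.4) = 151 + 184.3·49/203.2 ≈ 195.44, so AQI = 195.
Sub-indices: PM10→111, O₃→133, NO₂→195. Ranked high→low: 195, 133, 111. Second-highest sub-index = 133.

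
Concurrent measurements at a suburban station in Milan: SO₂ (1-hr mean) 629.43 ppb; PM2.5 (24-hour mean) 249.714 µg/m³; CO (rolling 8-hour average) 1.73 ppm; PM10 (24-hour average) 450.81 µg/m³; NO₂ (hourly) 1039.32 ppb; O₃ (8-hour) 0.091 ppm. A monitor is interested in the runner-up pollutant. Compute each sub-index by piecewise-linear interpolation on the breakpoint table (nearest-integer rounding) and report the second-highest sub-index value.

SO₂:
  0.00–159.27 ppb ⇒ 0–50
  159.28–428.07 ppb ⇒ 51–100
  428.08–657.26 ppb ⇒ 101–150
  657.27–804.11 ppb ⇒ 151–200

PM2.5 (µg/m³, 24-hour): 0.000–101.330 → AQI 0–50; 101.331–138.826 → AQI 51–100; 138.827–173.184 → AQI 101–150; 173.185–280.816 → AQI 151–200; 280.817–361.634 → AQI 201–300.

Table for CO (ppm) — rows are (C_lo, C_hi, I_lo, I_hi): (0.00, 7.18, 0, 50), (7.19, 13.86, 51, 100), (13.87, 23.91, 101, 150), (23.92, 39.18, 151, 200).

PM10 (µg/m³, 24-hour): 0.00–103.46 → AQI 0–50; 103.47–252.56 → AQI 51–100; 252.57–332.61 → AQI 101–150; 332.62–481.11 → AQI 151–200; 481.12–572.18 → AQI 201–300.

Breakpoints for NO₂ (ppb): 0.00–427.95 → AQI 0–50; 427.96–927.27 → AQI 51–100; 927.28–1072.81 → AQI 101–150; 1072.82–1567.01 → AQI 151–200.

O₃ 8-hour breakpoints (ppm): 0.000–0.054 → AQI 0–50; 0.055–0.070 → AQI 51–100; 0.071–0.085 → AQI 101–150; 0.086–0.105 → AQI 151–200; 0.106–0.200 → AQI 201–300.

186

SO₂: 629.43 lies in 428.08–657.26, so I_lo=101, I_hi=150, C_lo=428.08, C_hi=657.26.
(150−101)/(657.26−428.08) × (629.43−428.08) + 101 = 49/229.18 × 201.35 + 101 ≈ 144.05 → 144.
PM2.5: 249.714 ∈ [173.185, 280.816] ↔ index [151, 200].
151 + (249.714−173.185)·(200−151)/(280.816−173.185) = 151 + 76.529·49/107.631 ≈ 185.84, so AQI = 186.
CO: 1.73 lies in 0.00–7.18, so I_lo=0, I_hi=50, C_lo=0.00, C_hi=7.18.
(50−0)/(7.18−0.00) × (1.73−0.00) + 0 = 50/7.18 × 1.73 + 0 ≈ 12.05 → 12.
PM10: 450.81 lies in 332.62–481.11, so I_lo=151, I_hi=200, C_lo=332.62, C_hi=481.11.
(200−151)/(481.11−332.62) × (450.81−332.62) + 151 = 49/148.49 × 118.19 + 151 ≈ 190.00 → 190.
NO₂: 1039.32 ∈ [927.28, 1072.81] ↔ index [101, 150].
101 + (1039.32−927.28)·(150−101)/(1072.81−927.28) = 101 + 112.04·49/145.53 ≈ 138.72, so AQI = 139.
O₃: 0.091 lies in 0.086–0.105, so I_lo=151, I_hi=200, C_lo=0.086, C_hi=0.105.
(200−151)/(0.105−0.086) × (0.091−0.086) + 151 = 49/0.019 × 0.005 + 151 ≈ 163.89 → 164.
Sub-indices: SO₂→144, PM2.5→186, CO→12, PM10→190, NO₂→139, O₃→164. Ranked high→low: 190, 186, 164, 144, 139, 12. Second-highest sub-index = 186.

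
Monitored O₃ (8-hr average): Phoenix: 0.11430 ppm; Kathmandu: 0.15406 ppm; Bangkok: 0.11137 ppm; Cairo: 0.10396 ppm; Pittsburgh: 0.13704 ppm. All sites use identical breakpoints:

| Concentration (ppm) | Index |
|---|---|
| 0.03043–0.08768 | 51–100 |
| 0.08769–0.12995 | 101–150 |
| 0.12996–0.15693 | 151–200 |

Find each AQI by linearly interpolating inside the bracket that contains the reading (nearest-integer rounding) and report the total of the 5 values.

Phoenix: 0.11430 ∈ [0.08769, 0.12995] ↔ index [101, 150].
101 + (0.11430−0.08769)·(150−101)/(0.12995−0.08769) = 101 + 0.02661·49/0.04226 ≈ 131.85, so AQI = 132.
Kathmandu: row 0.12996–0.15693 (AQI 151–200). (200−151)·(0.15406−0.12996)/(0.15693−0.12996) + 151 = 49·0.02410/0.02697 + 151 ≈ 194.79 → 195.
Bangkok: row 0.08769–0.12995 (AQI 101–150). (150−101)·(0.11137−0.08769)/(0.12995−0.08769) + 101 = 49·0.02368/0.04226 + 101 ≈ 128.46 → 128.
Cairo 0.10396: bracket 0.08769–0.12995 → index 101–150; slope 49/0.04226, offset 0.01627.
AQI = 101 + 49/0.04226·0.01627 ≈ 119.86 ⇒ 120.
Pittsburgh: row 0.12996–0.15693 (AQI 151–200). (200−151)·(0.13704−0.12996)/(0.15693−0.12996) + 151 = 49·0.00708/0.02697 + 151 ≈ 163.86 → 164.
AQIs: Phoenix=132, Kathmandu=195, Bangkok=128, Cairo=120, Pittsburgh=164. Sum = 132 + 195 + 128 + 120 + 164 = 739.

739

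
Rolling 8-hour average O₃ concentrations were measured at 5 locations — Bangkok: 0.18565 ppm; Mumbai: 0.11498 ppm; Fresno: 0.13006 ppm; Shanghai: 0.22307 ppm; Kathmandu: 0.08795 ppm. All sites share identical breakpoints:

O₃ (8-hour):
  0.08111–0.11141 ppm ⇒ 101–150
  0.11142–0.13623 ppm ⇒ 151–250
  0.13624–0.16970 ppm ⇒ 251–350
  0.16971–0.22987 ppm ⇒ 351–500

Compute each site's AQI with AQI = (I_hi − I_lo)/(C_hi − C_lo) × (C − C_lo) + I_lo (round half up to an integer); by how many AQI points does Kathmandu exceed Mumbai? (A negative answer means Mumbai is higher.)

Bangkok: 0.18565 ∈ [0.16971, 0.22987] ↔ index [351, 500].
351 + (0.18565−0.16971)·(500−351)/(0.22987−0.16971) = 351 + 0.01594·149/0.06016 ≈ 390.48, so AQI = 390.
Mumbai: row 0.11142–0.13623 (AQI 151–250). (250−151)·(0.11498−0.11142)/(0.13623−0.11142) + 151 = 99·0.00356/0.02481 + 151 ≈ 165.21 → 165.
Fresno: 0.13006 lies in 0.11142–0.13623, so I_lo=151, I_hi=250, C_lo=0.11142, C_hi=0.13623.
(250−151)/(0.13623−0.11142) × (0.13006−0.11142) + 151 = 99/0.02481 × 0.01864 + 151 ≈ 225.38 → 225.
Shanghai: 0.22307 ∈ [0.16971, 0.22987] ↔ index [351, 500].
351 + (0.22307−0.16971)·(500−351)/(0.22987−0.16971) = 351 + 0.05336·149/0.06016 ≈ 483.16, so AQI = 483.
Kathmandu: 0.08795 lies in 0.08111–0.11141, so I_lo=101, I_hi=150, C_lo=0.08111, C_hi=0.11141.
(150−101)/(0.11141−0.08111) × (0.08795−0.08111) + 101 = 49/0.03030 × 0.00684 + 101 ≈ 112.06 → 112.
AQIs: Bangkok=390, Mumbai=165, Fresno=225, Shanghai=483, Kathmandu=112. Kathmandu (112) − Mumbai (165) = -53.

-53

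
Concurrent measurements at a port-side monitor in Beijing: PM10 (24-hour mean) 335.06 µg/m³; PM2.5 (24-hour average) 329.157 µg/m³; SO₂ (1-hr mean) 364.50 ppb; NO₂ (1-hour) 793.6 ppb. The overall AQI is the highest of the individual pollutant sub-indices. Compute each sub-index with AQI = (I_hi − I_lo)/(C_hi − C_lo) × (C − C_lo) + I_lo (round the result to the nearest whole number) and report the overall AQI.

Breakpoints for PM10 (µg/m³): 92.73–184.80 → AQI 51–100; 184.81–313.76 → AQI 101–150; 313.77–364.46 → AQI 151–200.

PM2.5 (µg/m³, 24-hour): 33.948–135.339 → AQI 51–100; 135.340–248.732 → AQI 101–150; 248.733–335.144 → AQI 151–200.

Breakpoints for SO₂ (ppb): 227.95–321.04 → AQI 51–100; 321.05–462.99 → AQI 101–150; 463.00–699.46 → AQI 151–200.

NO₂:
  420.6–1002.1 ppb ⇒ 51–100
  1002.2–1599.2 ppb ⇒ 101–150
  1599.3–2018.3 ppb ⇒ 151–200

197

PM10: 335.06 ∈ [313.77, 364.46] ↔ index [151, 200].
151 + (335.06−313.77)·(200−151)/(364.46−313.77) = 151 + 21.29·49/50.69 ≈ 171.58, so AQI = 172.
PM2.5 329.157: bracket 248.733–335.144 → index 151–200; slope 49/86.411, offset 80.424.
AQI = 151 + 49/86.411·80.424 ≈ 196.61 ⇒ 197.
SO₂: 364.50 ∈ [321.05, 462.99] ↔ index [101, 150].
101 + (364.50−321.05)·(150−101)/(462.99−321.05) = 101 + 43.45·49/141.94 ≈ 116.00, so AQI = 116.
NO₂: 793.6 lies in 420.6–1002.1, so I_lo=51, I_hi=100, C_lo=420.6, C_hi=1002.1.
(100−51)/(1002.1−420.6) × (793.6−420.6) + 51 = 49/581.5 × 373.0 + 51 ≈ 82.43 → 82.
Sub-indices: PM10→172, PM2.5→197, SO₂→116, NO₂→82. Overall AQI = max = 197; dominant pollutant is PM2.5.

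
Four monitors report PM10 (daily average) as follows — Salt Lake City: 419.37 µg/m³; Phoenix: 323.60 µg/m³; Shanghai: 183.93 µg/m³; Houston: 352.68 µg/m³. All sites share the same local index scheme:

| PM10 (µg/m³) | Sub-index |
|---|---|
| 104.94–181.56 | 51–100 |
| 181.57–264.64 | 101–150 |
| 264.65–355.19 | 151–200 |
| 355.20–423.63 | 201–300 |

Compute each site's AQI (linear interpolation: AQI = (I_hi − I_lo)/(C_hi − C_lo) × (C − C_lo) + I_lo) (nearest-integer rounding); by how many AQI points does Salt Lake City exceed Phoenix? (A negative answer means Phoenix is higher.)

Salt Lake City: row 355.20–423.63 (AQI 201–300). (300−201)·(419.37−355.20)/(423.63−355.20) + 201 = 99·64.17/68.43 + 201 ≈ 293.84 → 294.
Phoenix: 323.60 ∈ [264.65, 355.19] ↔ index [151, 200].
151 + (323.60−264.65)·(200−151)/(355.19−264.65) = 151 + 58.95·49/90.54 ≈ 182.90, so AQI = 183.
Shanghai 183.93: bracket 181.57–264.64 → index 101–150; slope 49/83.07, offset 2.36.
AQI = 101 + 49/83.07·2.36 ≈ 102.39 ⇒ 102.
Houston: row 264.65–355.19 (AQI 151–200). (200−151)·(352.68−264.65)/(355.19−264.65) + 151 = 49·88.03/90.54 + 151 ≈ 198.64 → 199.
AQIs: Salt Lake City=294, Phoenix=183, Shanghai=102, Houston=199. Salt Lake City (294) − Phoenix (183) = 111.

111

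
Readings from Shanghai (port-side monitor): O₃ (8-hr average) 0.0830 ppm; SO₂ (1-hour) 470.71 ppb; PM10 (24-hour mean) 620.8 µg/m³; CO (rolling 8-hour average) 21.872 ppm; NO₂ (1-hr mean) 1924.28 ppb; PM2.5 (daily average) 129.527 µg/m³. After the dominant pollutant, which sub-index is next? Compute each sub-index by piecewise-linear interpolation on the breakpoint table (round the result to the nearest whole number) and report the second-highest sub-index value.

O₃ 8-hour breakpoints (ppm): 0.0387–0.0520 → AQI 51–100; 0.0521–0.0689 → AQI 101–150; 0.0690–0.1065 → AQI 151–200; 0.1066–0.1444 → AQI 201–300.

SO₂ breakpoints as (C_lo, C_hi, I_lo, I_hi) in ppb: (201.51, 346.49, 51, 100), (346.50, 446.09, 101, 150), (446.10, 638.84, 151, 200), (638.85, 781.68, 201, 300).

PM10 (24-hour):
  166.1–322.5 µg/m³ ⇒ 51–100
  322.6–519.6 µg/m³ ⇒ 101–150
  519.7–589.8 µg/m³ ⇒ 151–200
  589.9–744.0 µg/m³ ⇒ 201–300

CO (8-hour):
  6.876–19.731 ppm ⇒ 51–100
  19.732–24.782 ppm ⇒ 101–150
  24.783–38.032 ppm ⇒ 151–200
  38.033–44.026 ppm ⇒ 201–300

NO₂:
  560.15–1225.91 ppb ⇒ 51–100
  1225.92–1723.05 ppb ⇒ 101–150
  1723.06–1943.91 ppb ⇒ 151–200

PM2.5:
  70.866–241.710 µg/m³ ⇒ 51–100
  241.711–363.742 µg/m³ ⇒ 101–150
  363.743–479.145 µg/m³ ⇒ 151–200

O₃ 0.0830: bracket 0.0690–0.1065 → index 151–200; slope 49/0.0375, offset 0.0140.
AQI = 151 + 49/0.0375·0.0140 ≈ 169.29 ⇒ 169.
SO₂ 470.71: bracket 446.10–638.84 → index 151–200; slope 49/192.74, offset 24.61.
AQI = 151 + 49/192.74·24.61 ≈ 157.26 ⇒ 157.
PM10: 620.8 ∈ [589.9, 744.0] ↔ index [201, 300].
201 + (620.8−589.9)·(300−201)/(744.0−589.9) = 201 + 30.9·99/154.1 ≈ 220.85, so AQI = 221.
CO: 21.872 lies in 19.732–24.782, so I_lo=101, I_hi=150, C_lo=19.732, C_hi=24.782.
(150−101)/(24.782−19.732) × (21.872−19.732) + 101 = 49/5.050 × 2.140 + 101 ≈ 121.76 → 122.
NO₂: row 1723.06–1943.91 (AQI 151–200). (200−151)·(1924.28−1723.06)/(1943.91−1723.06) + 151 = 49·201.22/220.85 + 151 ≈ 195.64 → 196.
PM2.5: 129.527 ∈ [70.866, 241.710] ↔ index [51, 100].
51 + (129.527−70.866)·(100−51)/(241.710−70.866) = 51 + 58.661·49/170.844 ≈ 67.82, so AQI = 68.
Sub-indices: O₃→169, SO₂→157, PM10→221, CO→122, NO₂→196, PM2.5→68. Ranked high→low: 221, 196, 169, 157, 122, 68. Second-highest sub-index = 196.

196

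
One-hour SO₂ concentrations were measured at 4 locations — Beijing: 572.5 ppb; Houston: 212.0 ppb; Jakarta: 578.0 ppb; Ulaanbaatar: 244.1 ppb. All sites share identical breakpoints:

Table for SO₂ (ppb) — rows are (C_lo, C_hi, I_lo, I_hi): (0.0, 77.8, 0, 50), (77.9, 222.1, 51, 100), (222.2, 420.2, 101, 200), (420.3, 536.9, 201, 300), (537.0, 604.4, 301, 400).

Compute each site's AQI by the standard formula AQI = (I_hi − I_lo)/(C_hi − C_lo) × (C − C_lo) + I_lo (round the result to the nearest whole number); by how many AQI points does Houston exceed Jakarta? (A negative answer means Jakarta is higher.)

Beijing 572.5: bracket 537.0–604.4 → index 301–400; slope 99/67.4, offset 35.5.
AQI = 301 + 99/67.4·35.5 ≈ 353.14 ⇒ 353.
Houston: row 77.9–222.1 (AQI 51–100). (100−51)·(212.0−77.9)/(222.1−77.9) + 51 = 49·134.1/144.2 + 51 ≈ 96.57 → 97.
Jakarta: row 537.0–604.4 (AQI 301–400). (400−301)·(578.0−537.0)/(604.4−537.0) + 301 = 99·41.0/67.4 + 301 ≈ 361.22 → 361.
Ulaanbaatar 244.1: bracket 222.2–420.2 → index 101–200; slope 99/198.0, offset 21.9.
AQI = 101 + 99/198.0·21.9 ≈ 111.95 ⇒ 112.
AQIs: Beijing=353, Houston=97, Jakarta=361, Ulaanbaatar=112. Houston (97) − Jakarta (361) = -264.

-264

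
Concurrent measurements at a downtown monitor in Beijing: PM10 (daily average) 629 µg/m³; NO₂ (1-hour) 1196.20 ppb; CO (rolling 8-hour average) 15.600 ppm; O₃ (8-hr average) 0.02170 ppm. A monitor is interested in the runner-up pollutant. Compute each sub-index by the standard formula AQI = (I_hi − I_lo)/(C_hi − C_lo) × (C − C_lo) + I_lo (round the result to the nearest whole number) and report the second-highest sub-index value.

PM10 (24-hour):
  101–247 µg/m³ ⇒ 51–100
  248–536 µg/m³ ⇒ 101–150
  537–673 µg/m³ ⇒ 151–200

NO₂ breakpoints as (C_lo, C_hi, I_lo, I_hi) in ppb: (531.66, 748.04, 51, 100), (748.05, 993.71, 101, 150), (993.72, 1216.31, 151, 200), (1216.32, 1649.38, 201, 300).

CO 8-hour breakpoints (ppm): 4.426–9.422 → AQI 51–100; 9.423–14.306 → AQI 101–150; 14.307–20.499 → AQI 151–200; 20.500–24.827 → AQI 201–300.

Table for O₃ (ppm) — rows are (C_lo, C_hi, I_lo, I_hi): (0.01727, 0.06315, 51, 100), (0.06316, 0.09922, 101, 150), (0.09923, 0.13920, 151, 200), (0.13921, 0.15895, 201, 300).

PM10 629: bracket 537–673 → index 151–200; slope 49/136, offset 92.
AQI = 151 + 49/136·92 ≈ 184.15 ⇒ 184.
NO₂: 1196.20 ∈ [993.72, 1216.31] ↔ index [151, 200].
151 + (1196.20−993.72)·(200−151)/(1216.31−993.72) = 151 + 202.48·49/222.59 ≈ 195.57, so AQI = 196.
CO: 15.600 ∈ [14.307, 20.499] ↔ index [151, 200].
151 + (15.600−14.307)·(200−151)/(20.499−14.307) = 151 + 1.293·49/6.192 ≈ 161.23, so AQI = 161.
O₃: 0.02170 lies in 0.01727–0.06315, so I_lo=51, I_hi=100, C_lo=0.01727, C_hi=0.06315.
(100−51)/(0.06315−0.01727) × (0.02170−0.01727) + 51 = 49/0.04588 × 0.00443 + 51 ≈ 55.73 → 56.
Sub-indices: PM10→184, NO₂→196, CO→161, O₃→56. Ranked high→low: 196, 184, 161, 56. Second-highest sub-index = 184.

184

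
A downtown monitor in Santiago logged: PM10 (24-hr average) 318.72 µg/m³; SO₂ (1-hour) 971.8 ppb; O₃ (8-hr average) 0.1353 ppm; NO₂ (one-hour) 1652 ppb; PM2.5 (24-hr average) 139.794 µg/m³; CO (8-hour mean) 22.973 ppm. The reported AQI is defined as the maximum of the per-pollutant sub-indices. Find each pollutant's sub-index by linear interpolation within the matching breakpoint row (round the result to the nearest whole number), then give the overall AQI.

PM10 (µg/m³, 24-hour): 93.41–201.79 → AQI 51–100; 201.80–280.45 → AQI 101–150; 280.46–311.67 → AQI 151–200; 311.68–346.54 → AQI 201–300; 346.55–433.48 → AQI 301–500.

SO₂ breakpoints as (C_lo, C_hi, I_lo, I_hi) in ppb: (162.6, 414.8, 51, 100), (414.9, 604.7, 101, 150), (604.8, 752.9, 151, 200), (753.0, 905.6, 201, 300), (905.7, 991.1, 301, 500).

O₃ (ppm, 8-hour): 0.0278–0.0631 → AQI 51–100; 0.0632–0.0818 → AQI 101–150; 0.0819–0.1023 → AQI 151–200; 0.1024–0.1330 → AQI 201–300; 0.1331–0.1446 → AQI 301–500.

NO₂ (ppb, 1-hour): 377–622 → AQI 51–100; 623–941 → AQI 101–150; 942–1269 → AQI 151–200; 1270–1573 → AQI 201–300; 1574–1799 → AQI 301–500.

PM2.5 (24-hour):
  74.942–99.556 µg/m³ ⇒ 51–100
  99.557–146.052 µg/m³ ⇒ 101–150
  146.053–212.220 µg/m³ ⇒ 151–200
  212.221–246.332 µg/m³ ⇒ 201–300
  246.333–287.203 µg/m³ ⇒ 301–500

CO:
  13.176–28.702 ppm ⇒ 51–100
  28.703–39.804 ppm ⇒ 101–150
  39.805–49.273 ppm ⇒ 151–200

455

PM10: row 311.68–346.54 (AQI 201–300). (300−201)·(318.72−311.68)/(346.54−311.68) + 201 = 99·7.04/34.86 + 201 ≈ 220.99 → 221.
SO₂: 971.8 lies in 905.7–991.1, so I_lo=301, I_hi=500, C_lo=905.7, C_hi=991.1.
(500−301)/(991.1−905.7) × (971.8−905.7) + 301 = 199/85.4 × 66.1 + 301 ≈ 455.03 → 455.
O₃ 0.1353: bracket 0.1331–0.1446 → index 301–500; slope 199/0.0115, offset 0.0022.
AQI = 301 + 199/0.0115·0.0022 ≈ 339.07 ⇒ 339.
NO₂: row 1574–1799 (AQI 301–500). (500−301)·(1652−1574)/(1799−1574) + 301 = 199·78/225 + 301 ≈ 369.99 → 370.
PM2.5 139.794: bracket 99.557–146.052 → index 101–150; slope 49/46.495, offset 40.237.
AQI = 101 + 49/46.495·40.237 ≈ 143.40 ⇒ 143.
CO: 22.973 lies in 13.176–28.702, so I_lo=51, I_hi=100, C_lo=13.176, C_hi=28.702.
(100−51)/(28.702−13.176) × (22.973−13.176) + 51 = 49/15.526 × 9.797 + 51 ≈ 81.92 → 82.
Sub-indices: PM10→221, SO₂→455, O₃→339, NO₂→370, PM2.5→143, CO→82. Overall AQI = max = 455; dominant pollutant is SO₂.
AQI 455: Hazardous.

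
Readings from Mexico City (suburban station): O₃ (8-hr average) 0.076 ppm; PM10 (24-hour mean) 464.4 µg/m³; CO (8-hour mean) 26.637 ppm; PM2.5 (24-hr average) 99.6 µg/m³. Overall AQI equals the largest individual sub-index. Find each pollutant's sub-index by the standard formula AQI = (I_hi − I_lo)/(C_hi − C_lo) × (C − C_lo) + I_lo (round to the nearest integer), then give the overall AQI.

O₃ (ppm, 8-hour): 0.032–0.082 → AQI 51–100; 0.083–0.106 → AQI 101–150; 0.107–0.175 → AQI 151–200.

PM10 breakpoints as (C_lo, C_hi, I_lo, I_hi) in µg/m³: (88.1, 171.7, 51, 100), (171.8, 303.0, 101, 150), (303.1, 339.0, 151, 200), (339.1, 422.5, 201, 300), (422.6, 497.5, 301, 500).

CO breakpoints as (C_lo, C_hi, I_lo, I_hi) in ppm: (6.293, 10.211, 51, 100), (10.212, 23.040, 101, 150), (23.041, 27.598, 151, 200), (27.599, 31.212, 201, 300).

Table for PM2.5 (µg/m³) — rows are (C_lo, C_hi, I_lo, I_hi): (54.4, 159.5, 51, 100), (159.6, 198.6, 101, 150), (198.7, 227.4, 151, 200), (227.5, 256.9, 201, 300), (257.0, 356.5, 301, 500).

O₃: row 0.032–0.082 (AQI 51–100). (100−51)·(0.076−0.032)/(0.082−0.032) + 51 = 49·0.044/0.050 + 51 ≈ 94.12 → 94.
PM10: row 422.6–497.5 (AQI 301–500). (500−301)·(464.4−422.6)/(497.5−422.6) + 301 = 199·41.8/74.9 + 301 ≈ 412.06 → 412.
CO: 26.637 lies in 23.041–27.598, so I_lo=151, I_hi=200, C_lo=23.041, C_hi=27.598.
(200−151)/(27.598−23.041) × (26.637−23.041) + 151 = 49/4.557 × 3.596 + 151 ≈ 189.67 → 190.
PM2.5: row 54.4–159.5 (AQI 51–100). (100−51)·(99.6−54.4)/(159.5−54.4) + 51 = 49·45.2/105.1 + 51 ≈ 72.07 → 72.
Sub-indices: O₃→94, PM10→412, CO→190, PM2.5→72. Overall AQI = max = 412; dominant pollutant is PM10.

412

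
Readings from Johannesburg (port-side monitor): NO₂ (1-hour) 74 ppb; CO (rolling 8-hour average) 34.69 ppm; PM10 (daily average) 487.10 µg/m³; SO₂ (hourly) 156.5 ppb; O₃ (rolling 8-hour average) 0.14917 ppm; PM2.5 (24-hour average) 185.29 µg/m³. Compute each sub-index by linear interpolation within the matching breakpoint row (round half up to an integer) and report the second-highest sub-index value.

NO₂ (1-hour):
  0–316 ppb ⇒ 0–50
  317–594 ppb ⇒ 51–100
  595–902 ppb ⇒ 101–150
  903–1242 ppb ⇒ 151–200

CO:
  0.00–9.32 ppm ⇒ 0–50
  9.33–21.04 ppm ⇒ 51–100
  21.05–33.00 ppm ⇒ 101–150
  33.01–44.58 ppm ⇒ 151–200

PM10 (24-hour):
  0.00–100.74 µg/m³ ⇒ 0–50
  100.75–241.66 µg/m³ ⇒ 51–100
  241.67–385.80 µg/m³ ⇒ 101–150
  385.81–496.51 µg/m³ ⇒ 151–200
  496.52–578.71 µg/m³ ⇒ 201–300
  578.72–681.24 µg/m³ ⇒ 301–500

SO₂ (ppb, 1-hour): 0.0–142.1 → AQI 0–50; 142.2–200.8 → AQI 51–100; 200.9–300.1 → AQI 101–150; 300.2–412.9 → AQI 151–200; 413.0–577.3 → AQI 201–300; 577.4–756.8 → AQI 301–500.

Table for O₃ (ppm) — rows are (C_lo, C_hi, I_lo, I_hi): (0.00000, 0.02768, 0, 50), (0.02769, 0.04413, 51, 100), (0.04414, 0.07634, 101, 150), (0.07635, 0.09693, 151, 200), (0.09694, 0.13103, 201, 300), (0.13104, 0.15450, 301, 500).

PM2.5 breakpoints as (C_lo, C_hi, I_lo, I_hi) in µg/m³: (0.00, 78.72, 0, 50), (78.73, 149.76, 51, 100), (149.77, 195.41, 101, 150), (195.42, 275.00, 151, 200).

NO₂ 74: bracket 0–316 → index 0–50; slope 50/316, offset 74.
AQI = 0 + 50/316·74 ≈ 11.71 ⇒ 12.
CO: row 33.01–44.58 (AQI 151–200). (200−151)·(34.69−33.01)/(44.58−33.01) + 151 = 49·1.68/11.57 + 151 ≈ 158.11 → 158.
PM10: row 385.81–496.51 (AQI 151–200). (200−151)·(487.10−385.81)/(496.51−385.81) + 151 = 49·101.29/110.70 + 151 ≈ 195.83 → 196.
SO₂ 156.5: bracket 142.2–200.8 → index 51–100; slope 49/58.6, offset 14.3.
AQI = 51 + 49/58.6·14.3 ≈ 62.96 ⇒ 63.
O₃: 0.14917 lies in 0.13104–0.15450, so I_lo=301, I_hi=500, C_lo=0.13104, C_hi=0.15450.
(500−301)/(0.15450−0.13104) × (0.14917−0.13104) + 301 = 199/0.02346 × 0.01813 + 301 ≈ 454.79 → 455.
PM2.5: 185.29 ∈ [149.77, 195.41] ↔ index [101, 150].
101 + (185.29−149.77)·(150−101)/(195.41−149.77) = 101 + 35.52·49/45.64 ≈ 139.13, so AQI = 139.
Sub-indices: NO₂→12, CO→158, PM10→196, SO₂→63, O₃→455, PM2.5→139. Ranked high→low: 455, 196, 158, 139, 63, 12. Second-highest sub-index = 196.

196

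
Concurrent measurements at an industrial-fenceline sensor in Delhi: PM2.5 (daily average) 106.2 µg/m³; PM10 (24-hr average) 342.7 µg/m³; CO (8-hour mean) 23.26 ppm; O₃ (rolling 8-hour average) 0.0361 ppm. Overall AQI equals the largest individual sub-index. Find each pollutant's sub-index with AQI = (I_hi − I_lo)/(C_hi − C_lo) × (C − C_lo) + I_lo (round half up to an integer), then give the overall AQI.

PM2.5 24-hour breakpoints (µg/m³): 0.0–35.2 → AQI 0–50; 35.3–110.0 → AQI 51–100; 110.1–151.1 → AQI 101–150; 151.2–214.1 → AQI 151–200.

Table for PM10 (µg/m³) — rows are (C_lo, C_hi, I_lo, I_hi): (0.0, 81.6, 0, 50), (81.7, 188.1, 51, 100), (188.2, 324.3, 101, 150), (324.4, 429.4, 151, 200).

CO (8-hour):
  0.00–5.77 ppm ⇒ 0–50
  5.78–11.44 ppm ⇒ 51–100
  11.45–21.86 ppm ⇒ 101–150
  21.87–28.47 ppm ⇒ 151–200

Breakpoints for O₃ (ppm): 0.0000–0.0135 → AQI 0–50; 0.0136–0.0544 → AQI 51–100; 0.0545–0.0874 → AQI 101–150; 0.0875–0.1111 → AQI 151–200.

PM2.5 106.2: bracket 35.3–110.0 → index 51–100; slope 49/74.7, offset 70.9.
AQI = 51 + 49/74.7·70.9 ≈ 97.51 ⇒ 98.
PM10: row 324.4–429.4 (AQI 151–200). (200−151)·(342.7−324.4)/(429.4−324.4) + 151 = 49·18.3/105.0 + 151 ≈ 159.54 → 160.
CO 23.26: bracket 21.87–28.47 → index 151–200; slope 49/6.60, offset 1.39.
AQI = 151 + 49/6.60·1.39 ≈ 161.32 ⇒ 161.
O₃ 0.0361: bracket 0.0136–0.0544 → index 51–100; slope 49/0.0408, offset 0.0225.
AQI = 51 + 49/0.0408·0.0225 ≈ 78.02 ⇒ 78.
Sub-indices: PM2.5→98, PM10→160, CO→161, O₃→78. Overall AQI = max = 161; dominant pollutant is CO.

161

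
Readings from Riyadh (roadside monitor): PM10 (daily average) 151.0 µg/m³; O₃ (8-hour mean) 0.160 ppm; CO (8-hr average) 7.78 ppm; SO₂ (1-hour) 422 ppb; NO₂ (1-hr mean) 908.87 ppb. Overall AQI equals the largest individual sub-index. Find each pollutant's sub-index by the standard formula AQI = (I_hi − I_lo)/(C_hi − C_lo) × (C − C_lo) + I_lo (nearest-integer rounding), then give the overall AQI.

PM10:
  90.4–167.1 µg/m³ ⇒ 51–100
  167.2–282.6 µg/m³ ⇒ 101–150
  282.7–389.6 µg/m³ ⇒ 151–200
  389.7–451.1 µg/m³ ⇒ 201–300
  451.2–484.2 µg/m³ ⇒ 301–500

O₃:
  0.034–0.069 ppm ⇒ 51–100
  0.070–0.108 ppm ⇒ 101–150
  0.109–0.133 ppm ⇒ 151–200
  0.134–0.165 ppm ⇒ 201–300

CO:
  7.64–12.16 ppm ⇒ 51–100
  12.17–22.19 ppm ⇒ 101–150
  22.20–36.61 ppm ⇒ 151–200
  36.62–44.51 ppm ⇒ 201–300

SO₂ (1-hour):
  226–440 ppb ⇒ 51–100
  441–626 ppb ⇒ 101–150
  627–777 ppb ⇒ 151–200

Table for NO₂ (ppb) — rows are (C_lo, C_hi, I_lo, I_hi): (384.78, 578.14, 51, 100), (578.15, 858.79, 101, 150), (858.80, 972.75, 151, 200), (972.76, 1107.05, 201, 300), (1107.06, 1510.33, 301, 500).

PM10: row 90.4–167.1 (AQI 51–100). (100−51)·(151.0−90.4)/(167.1−90.4) + 51 = 49·60.6/76.7 + 51 ≈ 89.71 → 90.
O₃: 0.160 ∈ [0.134, 0.165] ↔ index [201, 300].
201 + (0.160−0.134)·(300−201)/(0.165−0.134) = 201 + 0.026·99/0.031 ≈ 284.03, so AQI = 284.
CO: 7.78 ∈ [7.64, 12.16] ↔ index [51, 100].
51 + (7.78−7.64)·(100−51)/(12.16−7.64) = 51 + 0.14·49/4.52 ≈ 52.52, so AQI = 53.
SO₂: 422 lies in 226–440, so I_lo=51, I_hi=100, C_lo=226, C_hi=440.
(100−51)/(440−226) × (422−226) + 51 = 49/214 × 196 + 51 ≈ 95.88 → 96.
NO₂ 908.87: bracket 858.80–972.75 → index 151–200; slope 49/113.95, offset 50.07.
AQI = 151 + 49/113.95·50.07 ≈ 172.53 ⇒ 173.
Sub-indices: PM10→90, O₃→284, CO→53, SO₂→96, NO₂→173. Overall AQI = max = 284; dominant pollutant is O₃.
AQI 284: Very Unhealthy.

284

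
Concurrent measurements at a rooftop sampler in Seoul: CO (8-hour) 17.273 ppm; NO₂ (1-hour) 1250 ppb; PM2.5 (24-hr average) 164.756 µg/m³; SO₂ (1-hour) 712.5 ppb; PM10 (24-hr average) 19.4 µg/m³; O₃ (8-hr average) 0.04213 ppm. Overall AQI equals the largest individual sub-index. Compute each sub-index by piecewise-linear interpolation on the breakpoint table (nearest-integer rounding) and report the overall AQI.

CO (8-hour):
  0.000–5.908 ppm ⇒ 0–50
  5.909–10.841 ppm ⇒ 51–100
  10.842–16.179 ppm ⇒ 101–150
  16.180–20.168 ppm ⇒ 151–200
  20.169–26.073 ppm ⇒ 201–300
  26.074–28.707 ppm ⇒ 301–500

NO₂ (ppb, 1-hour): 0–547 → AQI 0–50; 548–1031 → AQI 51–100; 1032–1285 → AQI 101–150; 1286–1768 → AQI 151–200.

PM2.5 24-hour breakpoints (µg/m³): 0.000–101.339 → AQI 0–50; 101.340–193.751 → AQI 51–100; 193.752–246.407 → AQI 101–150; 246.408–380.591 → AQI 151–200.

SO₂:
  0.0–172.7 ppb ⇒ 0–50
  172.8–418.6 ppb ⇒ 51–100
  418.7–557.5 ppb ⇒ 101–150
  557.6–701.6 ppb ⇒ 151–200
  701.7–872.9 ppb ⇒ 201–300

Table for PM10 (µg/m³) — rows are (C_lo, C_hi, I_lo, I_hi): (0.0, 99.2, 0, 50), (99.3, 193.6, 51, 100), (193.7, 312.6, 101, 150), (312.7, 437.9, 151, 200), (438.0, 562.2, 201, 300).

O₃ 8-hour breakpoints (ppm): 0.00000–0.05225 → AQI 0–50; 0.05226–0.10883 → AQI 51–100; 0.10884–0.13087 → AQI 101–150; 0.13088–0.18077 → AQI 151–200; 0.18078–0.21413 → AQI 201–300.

CO: 17.273 ∈ [16.180, 20.168] ↔ index [151, 200].
151 + (17.273−16.180)·(200−151)/(20.168−16.180) = 151 + 1.093·49/3.988 ≈ 164.43, so AQI = 164.
NO₂: 1250 ∈ [1032, 1285] ↔ index [101, 150].
101 + (1250−1032)·(150−101)/(1285−1032) = 101 + 218·49/253 ≈ 143.22, so AQI = 143.
PM2.5: row 101.340–193.751 (AQI 51–100). (100−51)·(164.756−101.340)/(193.751−101.340) + 51 = 49·63.416/92.411 + 51 ≈ 84.63 → 85.
SO₂: 712.5 lies in 701.7–872.9, so I_lo=201, I_hi=300, C_lo=701.7, C_hi=872.9.
(300−201)/(872.9−701.7) × (712.5−701.7) + 201 = 99/171.2 × 10.8 + 201 ≈ 207.25 → 207.
PM10: 19.4 lies in 0.0–99.2, so I_lo=0, I_hi=50, C_lo=0.0, C_hi=99.2.
(50−0)/(99.2−0.0) × (19.4−0.0) + 0 = 50/99.2 × 19.4 + 0 ≈ 9.78 → 10.
O₃: 0.04213 lies in 0.00000–0.05225, so I_lo=0, I_hi=50, C_lo=0.00000, C_hi=0.05225.
(50−0)/(0.05225−0.00000) × (0.04213−0.00000) + 0 = 50/0.05225 × 0.04213 + 0 ≈ 40.32 → 40.
Sub-indices: CO→164, NO₂→143, PM2.5→85, SO₂→207, PM10→10, O₃→40. Overall AQI = max = 207; dominant pollutant is SO₂.
AQI 207: Very Unhealthy.

207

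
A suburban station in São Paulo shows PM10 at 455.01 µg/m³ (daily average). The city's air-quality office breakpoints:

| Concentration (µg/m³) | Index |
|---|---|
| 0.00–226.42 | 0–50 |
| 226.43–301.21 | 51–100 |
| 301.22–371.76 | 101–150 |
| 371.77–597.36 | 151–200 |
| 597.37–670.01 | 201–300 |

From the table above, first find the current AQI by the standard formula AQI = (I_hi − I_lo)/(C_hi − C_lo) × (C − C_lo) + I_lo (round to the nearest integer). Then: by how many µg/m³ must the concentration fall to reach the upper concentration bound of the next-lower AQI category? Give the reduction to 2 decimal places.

PM10: 455.01 lies in 371.77–597.36, so I_lo=151, I_hi=200, C_lo=371.77, C_hi=597.36.
(200−151)/(597.36−371.77) × (455.01−371.77) + 151 = 49/225.59 × 83.24 + 151 ≈ 169.08 → 169.
Current AQI 169 is in the Unhealthy range (151–200). The next-lower category tops out at AQI 150, whose upper concentration bound is 371.76 µg/m³.
Reduction needed = 455.01 − 371.76 = 83.25 µg/m³.

83.25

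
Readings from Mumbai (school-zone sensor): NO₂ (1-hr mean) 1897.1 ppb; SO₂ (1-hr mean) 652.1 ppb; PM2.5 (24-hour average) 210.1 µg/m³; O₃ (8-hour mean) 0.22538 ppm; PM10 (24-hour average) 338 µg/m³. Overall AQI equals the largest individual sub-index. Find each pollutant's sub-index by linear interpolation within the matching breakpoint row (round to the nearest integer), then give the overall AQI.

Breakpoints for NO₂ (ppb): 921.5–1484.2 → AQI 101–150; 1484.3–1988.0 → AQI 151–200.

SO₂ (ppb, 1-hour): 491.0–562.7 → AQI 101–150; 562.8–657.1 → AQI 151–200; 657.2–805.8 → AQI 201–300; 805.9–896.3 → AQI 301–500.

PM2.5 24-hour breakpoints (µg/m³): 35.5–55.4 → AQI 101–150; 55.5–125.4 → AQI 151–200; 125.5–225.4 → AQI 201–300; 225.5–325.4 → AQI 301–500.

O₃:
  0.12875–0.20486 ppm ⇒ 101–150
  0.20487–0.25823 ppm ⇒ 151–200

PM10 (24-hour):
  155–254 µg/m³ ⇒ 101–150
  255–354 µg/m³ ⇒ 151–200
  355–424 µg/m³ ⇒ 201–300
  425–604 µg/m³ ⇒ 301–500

NO₂: 1897.1 lies in 1484.3–1988.0, so I_lo=151, I_hi=200, C_lo=1484.3, C_hi=1988.0.
(200−151)/(1988.0−1484.3) × (1897.1−1484.3) + 151 = 49/503.7 × 412.8 + 151 ≈ 191.16 → 191.
SO₂ 652.1: bracket 562.8–657.1 → index 151–200; slope 49/94.3, offset 89.3.
AQI = 151 + 49/94.3·89.3 ≈ 197.40 ⇒ 197.
PM2.5: row 125.5–225.4 (AQI 201–300). (300−201)·(210.1−125.5)/(225.4−125.5) + 201 = 99·84.6/99.9 + 201 ≈ 284.84 → 285.
O₃: 0.22538 ∈ [0.20487, 0.25823] ↔ index [151, 200].
151 + (0.22538−0.20487)·(200−151)/(0.25823−0.20487) = 151 + 0.02051·49/0.05336 ≈ 169.83, so AQI = 170.
PM10: 338 ∈ [255, 354] ↔ index [151, 200].
151 + (338−255)·(200−151)/(354−255) = 151 + 83·49/99 ≈ 192.08, so AQI = 192.
Sub-indices: NO₂→191, SO₂→197, PM2.5→285, O₃→170, PM10→192. Overall AQI = max = 285; dominant pollutant is PM2.5.

285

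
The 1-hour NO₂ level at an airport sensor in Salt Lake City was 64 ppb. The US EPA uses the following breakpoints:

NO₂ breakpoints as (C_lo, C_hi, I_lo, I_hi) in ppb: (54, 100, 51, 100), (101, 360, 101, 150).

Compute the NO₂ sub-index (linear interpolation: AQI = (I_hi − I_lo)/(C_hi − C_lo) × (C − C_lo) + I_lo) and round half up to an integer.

62

NO₂: 64 ∈ [54, 100] ↔ index [51, 100].
51 + (64−54)·(100−51)/(100−54) = 51 + 10·49/46 ≈ 61.65, so AQI = 62.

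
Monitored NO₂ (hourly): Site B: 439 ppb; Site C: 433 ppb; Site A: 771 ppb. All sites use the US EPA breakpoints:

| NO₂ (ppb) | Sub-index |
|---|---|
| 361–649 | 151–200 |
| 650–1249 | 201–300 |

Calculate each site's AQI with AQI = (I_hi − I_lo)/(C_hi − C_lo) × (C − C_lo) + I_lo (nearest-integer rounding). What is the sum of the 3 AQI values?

Site B: row 361–649 (AQI 151–200). (200−151)·(439−361)/(649−361) + 151 = 49·78/288 + 151 ≈ 164.27 → 164.
Site C: row 361–649 (AQI 151–200). (200−151)·(433−361)/(649−361) + 151 = 49·72/288 + 151 ≈ 163.25 → 163.
Site A: 771 ∈ [650, 1249] ↔ index [201, 300].
201 + (771−650)·(300−201)/(1249−650) = 201 + 121·99/599 ≈ 221.00, so AQI = 221.
AQIs: Site B=164, Site C=163, Site A=221. Sum = 164 + 163 + 221 = 548.

548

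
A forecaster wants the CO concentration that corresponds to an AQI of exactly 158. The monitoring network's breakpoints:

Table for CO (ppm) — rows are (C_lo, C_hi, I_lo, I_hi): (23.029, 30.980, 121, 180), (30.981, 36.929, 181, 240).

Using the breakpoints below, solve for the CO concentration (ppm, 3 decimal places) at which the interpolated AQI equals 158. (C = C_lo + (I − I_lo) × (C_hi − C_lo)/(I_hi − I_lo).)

AQI 158 lies in the 121–180 band, which corresponds to 23.029–30.980 ppm.
C = 23.029 + (158−121)×(30.980−23.029)/(180−121) = 23.029 + 37×7.951/59 ≈ 28.01522 ppm → 28.015 ppm to 3 dp.

28.015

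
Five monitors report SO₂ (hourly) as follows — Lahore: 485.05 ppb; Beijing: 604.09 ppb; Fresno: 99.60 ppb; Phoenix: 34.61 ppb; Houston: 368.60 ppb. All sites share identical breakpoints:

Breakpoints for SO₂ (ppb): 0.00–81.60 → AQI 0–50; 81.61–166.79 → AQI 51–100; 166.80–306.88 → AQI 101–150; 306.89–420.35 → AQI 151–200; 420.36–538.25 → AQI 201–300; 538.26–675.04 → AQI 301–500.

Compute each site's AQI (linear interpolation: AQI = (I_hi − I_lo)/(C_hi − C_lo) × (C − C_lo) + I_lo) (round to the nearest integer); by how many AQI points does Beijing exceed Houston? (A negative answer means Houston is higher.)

Lahore: 485.05 ∈ [420.36, 538.25] ↔ index [201, 300].
201 + (485.05−420.36)·(300−201)/(538.25−420.36) = 201 + 64.69·99/117.89 ≈ 255.32, so AQI = 255.
Beijing 604.09: bracket 538.26–675.04 → index 301–500; slope 199/136.78, offset 65.83.
AQI = 301 + 199/136.78·65.83 ≈ 396.78 ⇒ 397.
Fresno 99.60: bracket 81.61–166.79 → index 51–100; slope 49/85.18, offset 17.99.
AQI = 51 + 49/85.18·17.99 ≈ 61.35 ⇒ 61.
Phoenix: row 0.00–81.60 (AQI 0–50). (50−0)·(34.61−0.00)/(81.60−0.00) + 0 = 50·34.61/81.60 + 0 ≈ 21.21 → 21.
Houston 368.60: bracket 306.89–420.35 → index 151–200; slope 49/113.46, offset 61.71.
AQI = 151 + 49/113.46·61.71 ≈ 177.65 ⇒ 178.
AQIs: Lahore=255, Beijing=397, Fresno=61, Phoenix=21, Houston=178. Beijing (397) − Houston (178) = 219.

219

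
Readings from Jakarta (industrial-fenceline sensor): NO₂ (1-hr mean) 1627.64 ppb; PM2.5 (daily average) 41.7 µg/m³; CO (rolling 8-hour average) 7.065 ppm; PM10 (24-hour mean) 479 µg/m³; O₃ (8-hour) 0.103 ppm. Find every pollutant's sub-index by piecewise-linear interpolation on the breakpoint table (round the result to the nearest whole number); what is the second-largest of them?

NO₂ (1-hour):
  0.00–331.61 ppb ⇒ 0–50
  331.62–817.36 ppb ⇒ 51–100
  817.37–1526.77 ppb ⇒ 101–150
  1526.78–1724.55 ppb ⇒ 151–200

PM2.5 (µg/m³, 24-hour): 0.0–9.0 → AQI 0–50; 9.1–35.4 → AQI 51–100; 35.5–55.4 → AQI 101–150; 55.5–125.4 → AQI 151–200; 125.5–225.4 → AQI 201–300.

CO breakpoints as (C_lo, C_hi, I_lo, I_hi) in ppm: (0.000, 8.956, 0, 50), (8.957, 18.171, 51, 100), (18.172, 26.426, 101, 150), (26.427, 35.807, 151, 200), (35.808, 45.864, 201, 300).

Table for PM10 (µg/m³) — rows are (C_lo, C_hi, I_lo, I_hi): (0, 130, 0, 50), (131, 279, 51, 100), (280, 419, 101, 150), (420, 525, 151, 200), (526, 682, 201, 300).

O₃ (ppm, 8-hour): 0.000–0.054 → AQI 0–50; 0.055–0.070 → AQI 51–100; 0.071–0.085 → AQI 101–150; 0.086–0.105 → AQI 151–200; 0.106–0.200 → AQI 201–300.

NO₂ 1627.64: bracket 1526.78–1724.55 → index 151–200; slope 49/197.77, offset 100.86.
AQI = 151 + 49/197.77·100.86 ≈ 175.99 ⇒ 176.
PM2.5 41.7: bracket 35.5–55.4 → index 101–150; slope 49/19.9, offset 6.2.
AQI = 101 + 49/19.9·6.2 ≈ 116.27 ⇒ 116.
CO: row 0.000–8.956 (AQI 0–50). (50−0)·(7.065−0.000)/(8.956−0.000) + 0 = 50·7.065/8.956 + 0 ≈ 39.44 → 39.
PM10: row 420–525 (AQI 151–200). (200−151)·(479−420)/(525−420) + 151 = 49·59/105 + 151 ≈ 178.53 → 179.
O₃ 0.103: bracket 0.086–0.105 → index 151–200; slope 49/0.019, offset 0.017.
AQI = 151 + 49/0.019·0.017 ≈ 194.84 ⇒ 195.
Sub-indices: NO₂→176, PM2.5→116, CO→39, PM10→179, O₃→195. Ranked high→low: 195, 179, 176, 116, 39. Second-highest sub-index = 179.

179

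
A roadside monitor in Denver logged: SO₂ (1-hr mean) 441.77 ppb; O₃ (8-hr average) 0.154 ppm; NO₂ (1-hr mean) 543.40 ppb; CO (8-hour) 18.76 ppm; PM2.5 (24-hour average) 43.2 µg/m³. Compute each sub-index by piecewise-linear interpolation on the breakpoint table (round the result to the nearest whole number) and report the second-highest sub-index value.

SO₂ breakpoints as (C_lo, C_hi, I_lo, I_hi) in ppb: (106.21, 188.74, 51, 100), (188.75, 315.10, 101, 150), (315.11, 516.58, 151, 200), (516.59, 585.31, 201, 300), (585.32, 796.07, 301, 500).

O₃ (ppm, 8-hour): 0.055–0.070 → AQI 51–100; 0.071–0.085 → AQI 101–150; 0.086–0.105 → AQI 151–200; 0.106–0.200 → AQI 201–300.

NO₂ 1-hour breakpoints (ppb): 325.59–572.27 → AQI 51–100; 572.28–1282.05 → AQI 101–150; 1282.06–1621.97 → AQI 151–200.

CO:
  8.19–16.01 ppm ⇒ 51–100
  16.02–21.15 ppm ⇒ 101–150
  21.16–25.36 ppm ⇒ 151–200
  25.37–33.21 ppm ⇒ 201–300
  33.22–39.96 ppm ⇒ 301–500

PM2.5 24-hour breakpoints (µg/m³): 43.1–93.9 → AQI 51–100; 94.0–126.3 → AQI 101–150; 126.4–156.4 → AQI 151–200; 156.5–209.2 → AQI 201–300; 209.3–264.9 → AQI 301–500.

SO₂ 441.77: bracket 315.11–516.58 → index 151–200; slope 49/201.47, offset 126.66.
AQI = 151 + 49/201.47·126.66 ≈ 181.81 ⇒ 182.
O₃: 0.154 lies in 0.106–0.200, so I_lo=201, I_hi=300, C_lo=0.106, C_hi=0.200.
(300−201)/(0.200−0.106) × (0.154−0.106) + 201 = 99/0.094 × 0.048 + 201 ≈ 251.55 → 252.
NO₂: 543.40 ∈ [325.59, 572.27] ↔ index [51, 100].
51 + (543.40−325.59)·(100−51)/(572.27−325.59) = 51 + 217.81·49/246.68 ≈ 94.27, so AQI = 94.
CO: 18.76 ∈ [16.02, 21.15] ↔ index [101, 150].
101 + (18.76−16.02)·(150−101)/(21.15−16.02) = 101 + 2.74·49/5.13 ≈ 127.17, so AQI = 127.
PM2.5: 43.2 lies in 43.1–93.9, so I_lo=51, I_hi=100, C_lo=43.1, C_hi=93.9.
(100−51)/(93.9−43.1) × (43.2−43.1) + 51 = 49/50.8 × 0.1 + 51 ≈ 51.10 → 51.
Sub-indices: SO₂→182, O₃→252, NO₂→94, CO→127, PM2.5→51. Ranked high→low: 252, 182, 127, 94, 51. Second-highest sub-index = 182.

182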